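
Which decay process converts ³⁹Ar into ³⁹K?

ΔA = 39 − 39 = 0; ΔZ = 19 − 18 = +1.
A is unchanged and Z rises by 1 — a neutron has become a proton (β⁻ decay).

beta-minus decay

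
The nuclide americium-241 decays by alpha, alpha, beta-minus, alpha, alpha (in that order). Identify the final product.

Ra-225

Start: (A, Z) = (241, 95).
After α: (237, 93).
After α: (233, 91).
After β⁻: (233, 92).
After α: (229, 90).
After α: (225, 88).
Z = 88 is radium.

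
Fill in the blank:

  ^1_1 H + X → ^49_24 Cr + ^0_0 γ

Conserve mass number: 1 + A = 49 + 0, so A = 48.
Conserve atomic number: 1 + Z = 24 + 0, so Z = 23.
Z = 23 is vanadium, so the species is ^48_23 V.

V-48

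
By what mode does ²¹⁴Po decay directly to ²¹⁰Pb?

ΔA = 210 − 214 = -4; ΔZ = 82 − 84 = -2.
A drops by 4 and Z drops by 2 — the signature of alpha emission.

alpha decay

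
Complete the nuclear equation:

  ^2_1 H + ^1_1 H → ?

He-3

Conserve mass number: 2 + 1 = A, so A = 3.
Conserve atomic number: 1 + 1 = Z, so Z = 2.
Z = 2 is helium, so the species is ^3_2 He.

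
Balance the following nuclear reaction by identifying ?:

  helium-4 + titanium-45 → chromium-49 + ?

Conserve mass number: 4 + 45 = 49 + A, so A = 0.
Conserve atomic number: 2 + 22 = 24 + Z, so Z = 0.
A = 0 and Z = 0 is γ — a gamma ray.

gamma ray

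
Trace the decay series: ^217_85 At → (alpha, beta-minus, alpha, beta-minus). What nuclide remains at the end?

Bi-209

Start: (A, Z) = (217, 85).
After α: (213, 83).
After β⁻: (213, 84).
After α: (209, 82).
After β⁻: (209, 83).
Z = 83 is bismuth.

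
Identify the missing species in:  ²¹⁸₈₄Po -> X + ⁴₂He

Pb-214

Conserve mass number: 218 = A + 4, so A = 214.
Conserve atomic number: 84 = Z + 2, so Z = 82.
Z = 82 is lead, so the species is ²¹⁴₈₂Pb.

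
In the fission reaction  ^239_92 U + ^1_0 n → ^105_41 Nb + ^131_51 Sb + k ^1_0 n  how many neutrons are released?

Conserve mass number: 240 = 105 + 131 + k, so k = 240 − 236 = 4.
Check atomic number: 92 = 41 + 51 + 0 = 92. ✓

4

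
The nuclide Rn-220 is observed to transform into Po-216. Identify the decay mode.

alpha decay

ΔA = 216 − 220 = -4; ΔZ = 84 − 86 = -2.
A drops by 4 and Z drops by 2 — the signature of alpha emission.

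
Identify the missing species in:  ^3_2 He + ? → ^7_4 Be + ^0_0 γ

alpha particle

Conserve mass number: 3 + A = 7 + 0, so A = 4.
Conserve atomic number: 2 + Z = 4 + 0, so Z = 2.
A = 4 and Z = 2 is ^4_2 He — an alpha particle.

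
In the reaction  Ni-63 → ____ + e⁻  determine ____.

Cu-63

Conserve mass number: 63 = A + 0, so A = 63.
Conserve atomic number: 28 = Z − 1, so Z = 29.
Z = 29 is copper, so the species is Cu-63.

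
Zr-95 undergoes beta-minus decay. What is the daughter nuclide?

Beta-minus decay: mass number changes by +0, atomic number by +1.
A: 95 = 95; Z: 40 + 1 = 41.
Z = 41 is niobium, so the daughter is Nb-95.

Nb-95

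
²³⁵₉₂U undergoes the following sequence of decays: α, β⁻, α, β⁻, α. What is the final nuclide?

Start: (A, Z) = (235, 92).
After α: (231, 90).
After β⁻: (231, 91).
After α: (227, 89).
After β⁻: (227, 90).
After α: (223, 88).
Z = 88 is radium.

Ra-223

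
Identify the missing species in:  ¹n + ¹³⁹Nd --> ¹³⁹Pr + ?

Conserve mass number: 1 + 139 = 139 + A, so A = 1.
Conserve atomic number: 0 + 60 = 59 + Z, so Z = 1.
A = 1 and Z = 1 is ¹H — a proton.

proton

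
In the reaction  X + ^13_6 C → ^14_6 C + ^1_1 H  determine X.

deuteron

Conserve mass number: A + 13 = 14 + 1, so A = 2.
Conserve atomic number: Z + 6 = 6 + 1, so Z = 1.
A = 2 and Z = 1 is ^2_1 H — a deuteron.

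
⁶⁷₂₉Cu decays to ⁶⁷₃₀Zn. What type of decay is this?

ΔA = 67 − 67 = 0; ΔZ = 30 − 29 = +1.
A is unchanged and Z rises by 1 — a neutron has become a proton (β⁻ decay).

beta-minus decay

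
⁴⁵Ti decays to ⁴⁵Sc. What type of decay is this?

beta-plus decay or electron capture

ΔA = 45 − 45 = 0; ΔZ = 21 − 22 = -1.
A is unchanged and Z drops by 1 — a proton has become a neutron (β⁺ emission or electron capture).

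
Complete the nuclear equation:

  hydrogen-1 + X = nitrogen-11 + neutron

C-11

Conserve mass number: 1 + A = 11 + 1, so A = 11.
Conserve atomic number: 1 + Z = 7 + 0, so Z = 6.
Z = 6 is carbon, so the species is carbon-11.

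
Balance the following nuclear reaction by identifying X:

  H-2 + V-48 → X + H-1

V-49

Conserve mass number: 2 + 48 = A + 1, so A = 49.
Conserve atomic number: 1 + 23 = Z + 1, so Z = 23.
Z = 23 is vanadium, so the species is V-49.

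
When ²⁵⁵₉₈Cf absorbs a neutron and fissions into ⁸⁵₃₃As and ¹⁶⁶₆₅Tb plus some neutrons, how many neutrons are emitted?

Conserve mass number: 256 = 85 + 166 + k, so k = 256 − 251 = 5.
Check atomic number: 98 = 33 + 65 + 0 = 98. ✓

5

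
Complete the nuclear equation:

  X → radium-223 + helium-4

Conserve mass number: A = 223 + 4, so A = 227.
Conserve atomic number: Z = 88 + 2, so Z = 90.
Z = 90 is thorium, so the species is thorium-227.

Th-227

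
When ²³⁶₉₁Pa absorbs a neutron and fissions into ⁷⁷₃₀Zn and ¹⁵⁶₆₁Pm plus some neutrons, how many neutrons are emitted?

4

Conserve mass number: 237 = 77 + 156 + k, so k = 237 − 233 = 4.
Check atomic number: 91 = 30 + 61 + 0 = 91. ✓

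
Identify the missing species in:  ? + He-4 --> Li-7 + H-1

alpha particle

Conserve mass number: A + 4 = 7 + 1, so A = 4.
Conserve atomic number: Z + 2 = 3 + 1, so Z = 2.
A = 4 and Z = 2 is He-4 — an alpha particle.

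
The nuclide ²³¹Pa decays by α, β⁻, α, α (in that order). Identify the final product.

Start: (A, Z) = (231, 91).
After α: (227, 89).
After β⁻: (227, 90).
After α: (223, 88).
After α: (219, 86).
Z = 86 is radon.

Rn-219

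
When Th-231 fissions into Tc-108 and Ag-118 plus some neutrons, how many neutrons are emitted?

5

Conserve mass number: 231 = 108 + 118 + k, so k = 231 − 226 = 5.
Check atomic number: 90 = 43 + 47 + 0 = 90. ✓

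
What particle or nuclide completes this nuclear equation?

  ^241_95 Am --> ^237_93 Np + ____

alpha particle

Conserve mass number: 241 = 237 + A, so A = 4.
Conserve atomic number: 95 = 93 + Z, so Z = 2.
A = 4 and Z = 2 is ^4_2 He — an alpha particle.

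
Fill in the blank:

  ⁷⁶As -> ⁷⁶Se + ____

beta-minus particle

Conserve mass number: 76 = 76 + A, so A = 0.
Conserve atomic number: 33 = 34 + Z, so Z = -1.
A = 0 and Z = -1 is e⁻ — a beta-minus particle.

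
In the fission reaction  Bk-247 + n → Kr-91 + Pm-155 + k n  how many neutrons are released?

2

Conserve mass number: 248 = 91 + 155 + k, so k = 248 − 246 = 2.
Check atomic number: 97 = 36 + 61 + 0 = 97. ✓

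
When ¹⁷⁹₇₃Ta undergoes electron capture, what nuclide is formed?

Electron capture: mass number changes by +0, atomic number by -1.
A: 179 = 179; Z: 73 − 1 = 72.
Z = 72 is hafnium, so the daughter is ¹⁷⁹₇₂Hf.

Hf-179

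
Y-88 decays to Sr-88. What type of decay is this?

ΔA = 88 − 88 = 0; ΔZ = 38 − 39 = -1.
A is unchanged and Z drops by 1 — a proton has become a neutron (β⁺ emission or electron capture).

beta-plus decay or electron capture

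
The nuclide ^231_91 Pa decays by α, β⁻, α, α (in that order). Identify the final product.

Rn-219

Start: (A, Z) = (231, 91).
After α: (227, 89).
After β⁻: (227, 90).
After α: (223, 88).
After α: (219, 86).
Z = 86 is radon.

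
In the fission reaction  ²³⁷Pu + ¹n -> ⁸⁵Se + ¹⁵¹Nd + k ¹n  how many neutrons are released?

2

Conserve mass number: 238 = 85 + 151 + k, so k = 238 − 236 = 2.
Check atomic number: 94 = 34 + 60 + 0 = 94. ✓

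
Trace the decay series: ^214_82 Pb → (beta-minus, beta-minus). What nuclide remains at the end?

Po-214

Start: (A, Z) = (214, 82).
After β⁻: (214, 83).
After β⁻: (214, 84).
Z = 84 is polonium.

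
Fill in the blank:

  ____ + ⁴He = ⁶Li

deuteron

Conserve mass number: A + 4 = 6, so A = 2.
Conserve atomic number: Z + 2 = 3, so Z = 1.
A = 2 and Z = 1 is ²H — a deuteron.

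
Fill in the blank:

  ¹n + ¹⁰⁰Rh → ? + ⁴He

Conserve mass number: 1 + 100 = A + 4, so A = 97.
Conserve atomic number: 0 + 45 = Z + 2, so Z = 43.
Z = 43 is technetium, so the species is ⁹⁷Tc.

Tc-97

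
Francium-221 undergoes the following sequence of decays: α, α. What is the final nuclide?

Start: (A, Z) = (221, 87).
After α: (217, 85).
After α: (213, 83).
Z = 83 is bismuth.

Bi-213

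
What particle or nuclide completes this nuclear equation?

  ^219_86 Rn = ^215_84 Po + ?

alpha particle

Conserve mass number: 219 = 215 + A, so A = 4.
Conserve atomic number: 86 = 84 + Z, so Z = 2.
A = 4 and Z = 2 is ^4_2 He — an alpha particle.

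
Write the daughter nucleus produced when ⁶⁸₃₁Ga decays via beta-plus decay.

Beta-plus decay: mass number changes by +0, atomic number by -1.
A: 68 = 68; Z: 31 − 1 = 30.
Z = 30 is zinc, so the daughter is ⁶⁸₃₀Zn.

Zn-68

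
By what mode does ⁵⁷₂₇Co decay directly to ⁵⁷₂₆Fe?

beta-plus decay or electron capture

ΔA = 57 − 57 = 0; ΔZ = 26 − 27 = -1.
A is unchanged and Z drops by 1 — a proton has become a neutron (β⁺ emission or electron capture).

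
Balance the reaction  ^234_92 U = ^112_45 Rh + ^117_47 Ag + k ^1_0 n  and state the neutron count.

Conserve mass number: 234 = 112 + 117 + k, so k = 234 − 229 = 5.
Check atomic number: 92 = 45 + 47 + 0 = 92. ✓

5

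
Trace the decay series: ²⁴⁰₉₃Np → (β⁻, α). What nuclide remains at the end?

U-236

Start: (A, Z) = (240, 93).
After β⁻: (240, 94).
After α: (236, 92).
Z = 92 is uranium.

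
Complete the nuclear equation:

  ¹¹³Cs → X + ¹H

Conserve mass number: 113 = A + 1, so A = 112.
Conserve atomic number: 55 = Z + 1, so Z = 54.
Z = 54 is xenon, so the species is ¹¹²Xe.

Xe-112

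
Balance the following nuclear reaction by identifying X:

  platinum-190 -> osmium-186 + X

alpha particle

Conserve mass number: 190 = 186 + A, so A = 4.
Conserve atomic number: 78 = 76 + Z, so Z = 2.
A = 4 and Z = 2 is helium-4 — an alpha particle.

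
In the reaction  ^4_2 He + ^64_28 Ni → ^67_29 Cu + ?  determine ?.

Conserve mass number: 4 + 64 = 67 + A, so A = 1.
Conserve atomic number: 2 + 28 = 29 + Z, so Z = 1.
A = 1 and Z = 1 is ^1_1 H — a proton.

proton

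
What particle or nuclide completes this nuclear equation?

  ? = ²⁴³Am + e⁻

Pu-243

Conserve mass number: A = 243 + 0, so A = 243.
Conserve atomic number: Z = 95 − 1, so Z = 94.
Z = 94 is plutonium, so the species is ²⁴³Pu.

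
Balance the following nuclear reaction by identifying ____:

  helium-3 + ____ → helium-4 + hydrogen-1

Conserve mass number: 3 + A = 4 + 1, so A = 2.
Conserve atomic number: 2 + Z = 2 + 1, so Z = 1.
A = 2 and Z = 1 is hydrogen-2 — a deuteron.

deuteron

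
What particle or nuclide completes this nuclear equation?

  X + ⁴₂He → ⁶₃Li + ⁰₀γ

Conserve mass number: A + 4 = 6 + 0, so A = 2.
Conserve atomic number: Z + 2 = 3 + 0, so Z = 1.
A = 2 and Z = 1 is ²₁H — a deuteron.

deuteron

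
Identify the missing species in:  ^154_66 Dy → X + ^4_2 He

Conserve mass number: 154 = A + 4, so A = 150.
Conserve atomic number: 66 = Z + 2, so Z = 64.
Z = 64 is gadolinium, so the species is ^150_64 Gd.

Gd-150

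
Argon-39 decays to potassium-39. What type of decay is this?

beta-minus decay

ΔA = 39 − 39 = 0; ΔZ = 19 − 18 = +1.
A is unchanged and Z rises by 1 — a neutron has become a proton (β⁻ decay).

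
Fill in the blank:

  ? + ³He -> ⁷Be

alpha particle

Conserve mass number: A + 3 = 7, so A = 4.
Conserve atomic number: Z + 2 = 4, so Z = 2.
A = 4 and Z = 2 is ⁴He — an alpha particle.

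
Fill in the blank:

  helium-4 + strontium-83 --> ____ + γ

Zr-87

Conserve mass number: 4 + 83 = A + 0, so A = 87.
Conserve atomic number: 2 + 38 = Z + 0, so Z = 40.
Z = 40 is zirconium, so the species is zirconium-87.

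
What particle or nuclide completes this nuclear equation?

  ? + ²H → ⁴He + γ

Conserve mass number: A + 2 = 4 + 0, so A = 2.
Conserve atomic number: Z + 1 = 2 + 0, so Z = 1.
A = 2 and Z = 1 is ²H — a deuteron.

deuteron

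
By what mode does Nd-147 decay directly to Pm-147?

ΔA = 147 − 147 = 0; ΔZ = 61 − 60 = +1.
A is unchanged and Z rises by 1 — a neutron has become a proton (β⁻ decay).

beta-minus decay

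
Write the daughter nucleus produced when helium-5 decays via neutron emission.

He-4

Neutron emission: mass number changes by -1, atomic number by +0.
A: 5 − 1 = 4; Z: 2 = 2.
Z = 2 is helium, so the daughter is helium-4.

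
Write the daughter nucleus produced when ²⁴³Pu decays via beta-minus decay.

Beta-minus decay: mass number changes by +0, atomic number by +1.
A: 243 = 243; Z: 94 + 1 = 95.
Z = 95 is americium, so the daughter is ²⁴³Am.

Am-243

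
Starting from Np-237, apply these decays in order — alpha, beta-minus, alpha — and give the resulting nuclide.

Start: (A, Z) = (237, 93).
After α: (233, 91).
After β⁻: (233, 92).
After α: (229, 90).
Z = 90 is thorium.

Th-229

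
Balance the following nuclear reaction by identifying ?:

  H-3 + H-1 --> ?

He-4

Conserve mass number: 3 + 1 = A, so A = 4.
Conserve atomic number: 1 + 1 = Z, so Z = 2.
A = 4 and Z = 2 is He-4 — an alpha particle.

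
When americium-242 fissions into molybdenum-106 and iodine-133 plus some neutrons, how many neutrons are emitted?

Conserve mass number: 242 = 106 + 133 + k, so k = 242 − 239 = 3.
Check atomic number: 95 = 42 + 53 + 0 = 95. ✓

3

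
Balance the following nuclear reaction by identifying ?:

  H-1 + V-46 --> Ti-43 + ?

alpha particle

Conserve mass number: 1 + 46 = 43 + A, so A = 4.
Conserve atomic number: 1 + 23 = 22 + Z, so Z = 2.
A = 4 and Z = 2 is He-4 — an alpha particle.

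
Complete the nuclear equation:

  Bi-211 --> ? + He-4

Conserve mass number: 211 = A + 4, so A = 207.
Conserve atomic number: 83 = Z + 2, so Z = 81.
Z = 81 is thallium, so the species is Tl-207.

Tl-207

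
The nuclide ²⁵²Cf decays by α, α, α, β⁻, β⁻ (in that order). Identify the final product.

Pu-240

Start: (A, Z) = (252, 98).
After α: (248, 96).
After α: (244, 94).
After α: (240, 92).
After β⁻: (240, 93).
After β⁻: (240, 94).
Z = 94 is plutonium.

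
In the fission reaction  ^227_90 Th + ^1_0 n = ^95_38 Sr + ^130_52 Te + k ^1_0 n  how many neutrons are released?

Conserve mass number: 228 = 95 + 130 + k, so k = 228 − 225 = 3.
Check atomic number: 90 = 38 + 52 + 0 = 90. ✓

3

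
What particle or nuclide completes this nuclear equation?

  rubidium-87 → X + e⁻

Conserve mass number: 87 = A + 0, so A = 87.
Conserve atomic number: 37 = Z − 1, so Z = 38.
Z = 38 is strontium, so the species is strontium-87.

Sr-87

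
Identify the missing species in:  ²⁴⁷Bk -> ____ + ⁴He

Conserve mass number: 247 = A + 4, so A = 243.
Conserve atomic number: 97 = Z + 2, so Z = 95.
Z = 95 is americium, so the species is ²⁴³Am.

Am-243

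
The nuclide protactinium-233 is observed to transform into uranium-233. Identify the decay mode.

ΔA = 233 − 233 = 0; ΔZ = 92 − 91 = +1.
A is unchanged and Z rises by 1 — a neutron has become a proton (β⁻ decay).

beta-minus decay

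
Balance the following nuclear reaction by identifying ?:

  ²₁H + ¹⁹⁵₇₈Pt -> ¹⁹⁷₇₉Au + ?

gamma ray

Conserve mass number: 2 + 195 = 197 + A, so A = 0.
Conserve atomic number: 1 + 78 = 79 + Z, so Z = 0.
A = 0 and Z = 0 is ⁰₀γ — a gamma ray.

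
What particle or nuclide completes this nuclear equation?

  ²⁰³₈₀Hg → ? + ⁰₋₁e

Tl-203

Conserve mass number: 203 = A + 0, so A = 203.
Conserve atomic number: 80 = Z − 1, so Z = 81.
Z = 81 is thallium, so the species is ²⁰³₈₁Tl.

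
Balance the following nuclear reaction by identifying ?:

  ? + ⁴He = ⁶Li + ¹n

triton

Conserve mass number: A + 4 = 6 + 1, so A = 3.
Conserve atomic number: Z + 2 = 3 + 0, so Z = 1.
A = 3 and Z = 1 is ³H — a triton.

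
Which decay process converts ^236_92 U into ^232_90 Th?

ΔA = 232 − 236 = -4; ΔZ = 90 − 92 = -2.
A drops by 4 and Z drops by 2 — the signature of alpha emission.

alpha decay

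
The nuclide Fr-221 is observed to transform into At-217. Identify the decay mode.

ΔA = 217 − 221 = -4; ΔZ = 85 − 87 = -2.
A drops by 4 and Z drops by 2 — the signature of alpha emission.

alpha decay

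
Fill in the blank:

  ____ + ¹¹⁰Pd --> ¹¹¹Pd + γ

Conserve mass number: A + 110 = 111 + 0, so A = 1.
Conserve atomic number: Z + 46 = 46 + 0, so Z = 0.
A = 1 and Z = 0 is ¹n — a neutron.

neutron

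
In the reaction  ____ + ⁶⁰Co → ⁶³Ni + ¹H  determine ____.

Conserve mass number: A + 60 = 63 + 1, so A = 4.
Conserve atomic number: Z + 27 = 28 + 1, so Z = 2.
A = 4 and Z = 2 is ⁴He — an alpha particle.

alpha particle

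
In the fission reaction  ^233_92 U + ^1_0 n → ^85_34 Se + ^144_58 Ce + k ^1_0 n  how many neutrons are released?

Conserve mass number: 234 = 85 + 144 + k, so k = 234 − 229 = 5.
Check atomic number: 92 = 34 + 58 + 0 = 92. ✓

5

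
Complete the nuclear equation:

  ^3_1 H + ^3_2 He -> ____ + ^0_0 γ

Li-6

Conserve mass number: 3 + 3 = A + 0, so A = 6.
Conserve atomic number: 1 + 2 = Z + 0, so Z = 3.
Z = 3 is lithium, so the species is ^6_3 Li.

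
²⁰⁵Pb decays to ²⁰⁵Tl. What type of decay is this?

beta-plus decay or electron capture

ΔA = 205 − 205 = 0; ΔZ = 81 − 82 = -1.
A is unchanged and Z drops by 1 — a proton has become a neutron (β⁺ emission or electron capture).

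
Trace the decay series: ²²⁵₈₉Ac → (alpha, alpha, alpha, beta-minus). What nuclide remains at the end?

Start: (A, Z) = (225, 89).
After α: (221, 87).
After α: (217, 85).
After α: (213, 83).
After β⁻: (213, 84).
Z = 84 is polonium.

Po-213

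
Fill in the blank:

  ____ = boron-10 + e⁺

Conserve mass number: A = 10 + 0, so A = 10.
Conserve atomic number: Z = 5 + 1, so Z = 6.
Z = 6 is carbon, so the species is carbon-10.

C-10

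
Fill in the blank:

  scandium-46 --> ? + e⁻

Conserve mass number: 46 = A + 0, so A = 46.
Conserve atomic number: 21 = Z − 1, so Z = 22.
Z = 22 is titanium, so the species is titanium-46.

Ti-46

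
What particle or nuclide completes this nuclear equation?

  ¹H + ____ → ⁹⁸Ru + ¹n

Tc-98

Conserve mass number: 1 + A = 98 + 1, so A = 98.
Conserve atomic number: 1 + Z = 44 + 0, so Z = 43.
Z = 43 is technetium, so the species is ⁹⁸Tc.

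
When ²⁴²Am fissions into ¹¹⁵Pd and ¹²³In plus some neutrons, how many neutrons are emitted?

Conserve mass number: 242 = 115 + 123 + k, so k = 242 − 238 = 4.
Check atomic number: 95 = 46 + 49 + 0 = 95. ✓

4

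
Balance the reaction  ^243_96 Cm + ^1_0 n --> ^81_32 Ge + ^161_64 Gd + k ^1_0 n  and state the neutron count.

2

Conserve mass number: 244 = 81 + 161 + k, so k = 244 − 242 = 2.
Check atomic number: 96 = 32 + 64 + 0 = 96. ✓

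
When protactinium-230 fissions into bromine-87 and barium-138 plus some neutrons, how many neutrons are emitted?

5

Conserve mass number: 230 = 87 + 138 + k, so k = 230 − 225 = 5.
Check atomic number: 91 = 35 + 56 + 0 = 91. ✓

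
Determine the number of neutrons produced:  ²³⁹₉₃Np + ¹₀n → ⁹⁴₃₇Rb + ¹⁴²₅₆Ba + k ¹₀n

Conserve mass number: 240 = 94 + 142 + k, so k = 240 − 236 = 4.
Check atomic number: 93 = 37 + 56 + 0 = 93. ✓

4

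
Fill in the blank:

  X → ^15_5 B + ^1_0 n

B-16

Conserve mass number: A = 15 + 1, so A = 16.
Conserve atomic number: Z = 5 + 0, so Z = 5.
Z = 5 is boron, so the species is ^16_5 B.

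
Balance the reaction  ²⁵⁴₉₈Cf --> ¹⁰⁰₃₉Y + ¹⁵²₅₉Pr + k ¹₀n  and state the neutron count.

Conserve mass number: 254 = 100 + 152 + k, so k = 254 − 252 = 2.
Check atomic number: 98 = 39 + 59 + 0 = 98. ✓

2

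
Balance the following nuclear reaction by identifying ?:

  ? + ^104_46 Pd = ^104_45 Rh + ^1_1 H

Conserve mass number: A + 104 = 104 + 1, so A = 1.
Conserve atomic number: Z + 46 = 45 + 1, so Z = 0.
A = 1 and Z = 0 is ^1_0 n — a neutron.

neutron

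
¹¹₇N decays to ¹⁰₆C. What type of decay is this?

ΔA = 10 − 11 = -1; ΔZ = 6 − 7 = -1.
A drops by 1 and Z drops by 1 — a proton was emitted.

proton emission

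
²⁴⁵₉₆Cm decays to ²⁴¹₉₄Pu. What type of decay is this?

ΔA = 241 − 245 = -4; ΔZ = 94 − 96 = -2.
A drops by 4 and Z drops by 2 — the signature of alpha emission.

alpha decay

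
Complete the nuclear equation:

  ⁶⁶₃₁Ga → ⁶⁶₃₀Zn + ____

Conserve mass number: 66 = 66 + A, so A = 0.
Conserve atomic number: 31 = 30 + Z, so Z = 1.
A = 0 and Z = 1 is ⁰₁e — a positron.

positron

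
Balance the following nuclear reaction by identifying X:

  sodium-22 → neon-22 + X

positron

Conserve mass number: 22 = 22 + A, so A = 0.
Conserve atomic number: 11 = 10 + Z, so Z = 1.
A = 0 and Z = 1 is e⁺ — a positron.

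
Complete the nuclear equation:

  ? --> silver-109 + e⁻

Pd-109

Conserve mass number: A = 109 + 0, so A = 109.
Conserve atomic number: Z = 47 − 1, so Z = 46.
Z = 46 is palladium, so the species is palladium-109.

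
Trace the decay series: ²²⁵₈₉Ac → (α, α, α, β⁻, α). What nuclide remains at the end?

Start: (A, Z) = (225, 89).
After α: (221, 87).
After α: (217, 85).
After α: (213, 83).
After β⁻: (213, 84).
After α: (209, 82).
Z = 82 is lead.

Pb-209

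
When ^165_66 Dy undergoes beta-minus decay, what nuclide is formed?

Ho-165

Beta-minus decay: mass number changes by +0, atomic number by +1.
A: 165 = 165; Z: 66 + 1 = 67.
Z = 67 is holmium, so the daughter is ^165_67 Ho.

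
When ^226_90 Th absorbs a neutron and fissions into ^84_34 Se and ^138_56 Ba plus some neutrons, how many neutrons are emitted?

Conserve mass number: 227 = 84 + 138 + k, so k = 227 − 222 = 5.
Check atomic number: 90 = 34 + 56 + 0 = 90. ✓

5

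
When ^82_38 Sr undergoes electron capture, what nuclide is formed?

Electron capture: mass number changes by +0, atomic number by -1.
A: 82 = 82; Z: 38 − 1 = 37.
Z = 37 is rubidium, so the daughter is ^82_37 Rb.

Rb-82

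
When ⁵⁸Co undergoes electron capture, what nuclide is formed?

Fe-58

Electron capture: mass number changes by +0, atomic number by -1.
A: 58 = 58; Z: 27 − 1 = 26.
Z = 26 is iron, so the daughter is ⁵⁸Fe.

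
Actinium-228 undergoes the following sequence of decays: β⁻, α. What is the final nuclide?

Ra-224

Start: (A, Z) = (228, 89).
After β⁻: (228, 90).
After α: (224, 88).
Z = 88 is radium.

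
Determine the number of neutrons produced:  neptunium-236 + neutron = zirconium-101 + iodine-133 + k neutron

3

Conserve mass number: 237 = 101 + 133 + k, so k = 237 − 234 = 3.
Check atomic number: 93 = 40 + 53 + 0 = 93. ✓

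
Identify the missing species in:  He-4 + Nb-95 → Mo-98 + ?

Conserve mass number: 4 + 95 = 98 + A, so A = 1.
Conserve atomic number: 2 + 41 = 42 + Z, so Z = 1.
A = 1 and Z = 1 is H-1 — a proton.

proton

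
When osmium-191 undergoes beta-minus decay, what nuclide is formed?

Ir-191

Beta-minus decay: mass number changes by +0, atomic number by +1.
A: 191 = 191; Z: 76 + 1 = 77.
Z = 77 is iridium, so the daughter is iridium-191.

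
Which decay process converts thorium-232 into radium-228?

ΔA = 228 − 232 = -4; ΔZ = 88 − 90 = -2.
A drops by 4 and Z drops by 2 — the signature of alpha emission.

alpha decay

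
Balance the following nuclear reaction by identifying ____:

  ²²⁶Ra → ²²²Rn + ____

alpha particle

Conserve mass number: 226 = 222 + A, so A = 4.
Conserve atomic number: 88 = 86 + Z, so Z = 2.
A = 4 and Z = 2 is ⁴He — an alpha particle.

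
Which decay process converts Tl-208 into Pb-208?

beta-minus decay

ΔA = 208 − 208 = 0; ΔZ = 82 − 81 = +1.
A is unchanged and Z rises by 1 — a neutron has become a proton (β⁻ decay).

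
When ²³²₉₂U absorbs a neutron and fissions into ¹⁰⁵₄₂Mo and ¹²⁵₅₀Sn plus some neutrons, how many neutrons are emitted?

3

Conserve mass number: 233 = 105 + 125 + k, so k = 233 − 230 = 3.
Check atomic number: 92 = 42 + 50 + 0 = 92. ✓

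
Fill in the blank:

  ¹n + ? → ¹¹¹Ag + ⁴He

Conserve mass number: 1 + A = 111 + 4, so A = 114.
Conserve atomic number: 0 + Z = 47 + 2, so Z = 49.
Z = 49 is indium, so the species is ¹¹⁴In.

In-114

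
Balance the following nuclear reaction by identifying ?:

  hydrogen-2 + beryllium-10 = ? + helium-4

Li-8

Conserve mass number: 2 + 10 = A + 4, so A = 8.
Conserve atomic number: 1 + 4 = Z + 2, so Z = 3.
Z = 3 is lithium, so the species is lithium-8.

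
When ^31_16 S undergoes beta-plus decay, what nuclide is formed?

Beta-plus decay: mass number changes by +0, atomic number by -1.
A: 31 = 31; Z: 16 − 1 = 15.
Z = 15 is phosphorus, so the daughter is ^31_15 P.

P-31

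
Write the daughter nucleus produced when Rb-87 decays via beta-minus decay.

Beta-minus decay: mass number changes by +0, atomic number by +1.
A: 87 = 87; Z: 37 + 1 = 38.
Z = 38 is strontium, so the daughter is Sr-87.

Sr-87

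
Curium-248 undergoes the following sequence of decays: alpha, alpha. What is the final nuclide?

U-240

Start: (A, Z) = (248, 96).
After α: (244, 94).
After α: (240, 92).
Z = 92 is uranium.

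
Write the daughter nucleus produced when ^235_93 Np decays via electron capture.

Electron capture: mass number changes by +0, atomic number by -1.
A: 235 = 235; Z: 93 − 1 = 92.
Z = 92 is uranium, so the daughter is ^235_92 U.

U-235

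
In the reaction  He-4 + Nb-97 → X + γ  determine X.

Tc-101

Conserve mass number: 4 + 97 = A + 0, so A = 101.
Conserve atomic number: 2 + 41 = Z + 0, so Z = 43.
Z = 43 is technetium, so the species is Tc-101.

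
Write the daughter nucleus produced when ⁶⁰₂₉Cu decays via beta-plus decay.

Ni-60

Beta-plus decay: mass number changes by +0, atomic number by -1.
A: 60 = 60; Z: 29 − 1 = 28.
Z = 28 is nickel, so the daughter is ⁶⁰₂₈Ni.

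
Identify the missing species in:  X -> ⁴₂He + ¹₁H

Li-5

Conserve mass number: A = 4 + 1, so A = 5.
Conserve atomic number: Z = 2 + 1, so Z = 3.
Z = 3 is lithium, so the species is ⁵₃Li.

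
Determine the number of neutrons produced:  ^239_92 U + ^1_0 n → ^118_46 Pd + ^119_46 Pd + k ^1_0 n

3

Conserve mass number: 240 = 118 + 119 + k, so k = 240 − 237 = 3.
Check atomic number: 92 = 46 + 46 + 0 = 92. ✓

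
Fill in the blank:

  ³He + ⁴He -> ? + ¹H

Li-6

Conserve mass number: 3 + 4 = A + 1, so A = 6.
Conserve atomic number: 2 + 2 = Z + 1, so Z = 3.
Z = 3 is lithium, so the species is ⁶Li.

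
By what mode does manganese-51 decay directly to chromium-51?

ΔA = 51 − 51 = 0; ΔZ = 24 − 25 = -1.
A is unchanged and Z drops by 1 — a proton has become a neutron (β⁺ emission or electron capture).

beta-plus decay or electron capture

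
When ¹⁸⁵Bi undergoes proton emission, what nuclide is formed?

Pb-184

Proton emission: mass number changes by -1, atomic number by -1.
A: 185 − 1 = 184; Z: 83 − 1 = 82.
Z = 82 is lead, so the daughter is ¹⁸⁴Pb.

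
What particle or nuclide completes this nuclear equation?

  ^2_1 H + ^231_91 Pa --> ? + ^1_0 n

Conserve mass number: 2 + 231 = A + 1, so A = 232.
Conserve atomic number: 1 + 91 = Z + 0, so Z = 92.
Z = 92 is uranium, so the species is ^232_92 U.

U-232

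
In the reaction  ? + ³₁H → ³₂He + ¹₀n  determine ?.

Conserve mass number: A + 3 = 3 + 1, so A = 1.
Conserve atomic number: Z + 1 = 2 + 0, so Z = 1.
A = 1 and Z = 1 is ¹₁H — a proton.

proton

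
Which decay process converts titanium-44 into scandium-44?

beta-plus decay or electron capture

ΔA = 44 − 44 = 0; ΔZ = 21 − 22 = -1.
A is unchanged and Z drops by 1 — a proton has become a neutron (β⁺ emission or electron capture).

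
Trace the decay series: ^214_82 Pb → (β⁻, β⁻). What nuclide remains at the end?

Po-214

Start: (A, Z) = (214, 82).
After β⁻: (214, 83).
After β⁻: (214, 84).
Z = 84 is polonium.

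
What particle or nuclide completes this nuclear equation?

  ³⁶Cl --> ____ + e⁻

Ar-36

Conserve mass number: 36 = A + 0, so A = 36.
Conserve atomic number: 17 = Z − 1, so Z = 18.
Z = 18 is argon, so the species is ³⁶Ar.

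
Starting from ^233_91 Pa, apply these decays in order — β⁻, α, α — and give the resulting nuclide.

Ra-225

Start: (A, Z) = (233, 91).
After β⁻: (233, 92).
After α: (229, 90).
After α: (225, 88).
Z = 88 is radium.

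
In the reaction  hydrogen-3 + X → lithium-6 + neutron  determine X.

alpha particle

Conserve mass number: 3 + A = 6 + 1, so A = 4.
Conserve atomic number: 1 + Z = 3 + 0, so Z = 2.
A = 4 and Z = 2 is helium-4 — an alpha particle.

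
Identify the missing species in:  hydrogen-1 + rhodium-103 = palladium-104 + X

gamma ray

Conserve mass number: 1 + 103 = 104 + A, so A = 0.
Conserve atomic number: 1 + 45 = 46 + Z, so Z = 0.
A = 0 and Z = 0 is γ — a gamma ray.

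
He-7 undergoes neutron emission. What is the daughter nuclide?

He-6

Neutron emission: mass number changes by -1, atomic number by +0.
A: 7 − 1 = 6; Z: 2 = 2.
Z = 2 is helium, so the daughter is He-6.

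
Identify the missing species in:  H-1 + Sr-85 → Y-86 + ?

gamma ray

Conserve mass number: 1 + 85 = 86 + A, so A = 0.
Conserve atomic number: 1 + 38 = 39 + Z, so Z = 0.
A = 0 and Z = 0 is γ — a gamma ray.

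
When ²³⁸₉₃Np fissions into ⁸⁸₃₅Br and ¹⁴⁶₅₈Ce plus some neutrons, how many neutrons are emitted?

4

Conserve mass number: 238 = 88 + 146 + k, so k = 238 − 234 = 4.
Check atomic number: 93 = 35 + 58 + 0 = 93. ✓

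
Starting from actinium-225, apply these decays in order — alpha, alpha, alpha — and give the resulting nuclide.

Start: (A, Z) = (225, 89).
After α: (221, 87).
After α: (217, 85).
After α: (213, 83).
Z = 83 is bismuth.

Bi-213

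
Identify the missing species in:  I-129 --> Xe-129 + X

beta-minus particle

Conserve mass number: 129 = 129 + A, so A = 0.
Conserve atomic number: 53 = 54 + Z, so Z = -1.
A = 0 and Z = -1 is e⁻ — a beta-minus particle.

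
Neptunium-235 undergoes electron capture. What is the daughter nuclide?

Electron capture: mass number changes by +0, atomic number by -1.
A: 235 = 235; Z: 93 − 1 = 92.
Z = 92 is uranium, so the daughter is uranium-235.

U-235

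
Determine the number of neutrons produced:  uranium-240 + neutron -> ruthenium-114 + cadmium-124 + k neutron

3

Conserve mass number: 241 = 114 + 124 + k, so k = 241 − 238 = 3.
Check atomic number: 92 = 44 + 48 + 0 = 92. ✓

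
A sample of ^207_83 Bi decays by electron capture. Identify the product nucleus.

Pb-207

Electron capture: mass number changes by +0, atomic number by -1.
A: 207 = 207; Z: 83 − 1 = 82.
Z = 82 is lead, so the daughter is ^207_82 Pb.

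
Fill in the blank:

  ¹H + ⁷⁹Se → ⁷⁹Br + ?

neutron

Conserve mass number: 1 + 79 = 79 + A, so A = 1.
Conserve atomic number: 1 + 34 = 35 + Z, so Z = 0.
A = 1 and Z = 0 is ¹n — a neutron.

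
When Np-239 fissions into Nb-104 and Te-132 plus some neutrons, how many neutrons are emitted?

Conserve mass number: 239 = 104 + 132 + k, so k = 239 − 236 = 3.
Check atomic number: 93 = 41 + 52 + 0 = 93. ✓

3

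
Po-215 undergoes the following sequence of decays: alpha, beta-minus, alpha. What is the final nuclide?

Start: (A, Z) = (215, 84).
After α: (211, 82).
After β⁻: (211, 83).
After α: (207, 81).
Z = 81 is thallium.

Tl-207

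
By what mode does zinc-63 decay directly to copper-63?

beta-plus decay or electron capture

ΔA = 63 − 63 = 0; ΔZ = 29 − 30 = -1.
A is unchanged and Z drops by 1 — a proton has become a neutron (β⁺ emission or electron capture).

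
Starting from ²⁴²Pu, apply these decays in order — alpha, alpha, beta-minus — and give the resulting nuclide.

Start: (A, Z) = (242, 94).
After α: (238, 92).
After α: (234, 90).
After β⁻: (234, 91).
Z = 91 is protactinium.

Pa-234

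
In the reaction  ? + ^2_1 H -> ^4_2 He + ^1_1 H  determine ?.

He-3

Conserve mass number: A + 2 = 4 + 1, so A = 3.
Conserve atomic number: Z + 1 = 2 + 1, so Z = 2.
Z = 2 is helium, so the species is ^3_2 He.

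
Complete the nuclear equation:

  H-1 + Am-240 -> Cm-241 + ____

gamma ray

Conserve mass number: 1 + 240 = 241 + A, so A = 0.
Conserve atomic number: 1 + 95 = 96 + Z, so Z = 0.
A = 0 and Z = 0 is γ — a gamma ray.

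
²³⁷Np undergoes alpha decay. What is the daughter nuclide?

Alpha decay: mass number changes by -4, atomic number by -2.
A: 237 − 4 = 233; Z: 93 − 2 = 91.
Z = 91 is protactinium, so the daughter is ²³³Pa.

Pa-233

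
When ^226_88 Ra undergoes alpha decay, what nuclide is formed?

Alpha decay: mass number changes by -4, atomic number by -2.
A: 226 − 4 = 222; Z: 88 − 2 = 86.
Z = 86 is radon, so the daughter is ^222_86 Rn.

Rn-222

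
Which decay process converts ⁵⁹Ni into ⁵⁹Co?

beta-plus decay or electron capture

ΔA = 59 − 59 = 0; ΔZ = 27 − 28 = -1.
A is unchanged and Z drops by 1 — a proton has become a neutron (β⁺ emission or electron capture).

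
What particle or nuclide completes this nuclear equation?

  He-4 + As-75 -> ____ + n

Conserve mass number: 4 + 75 = A + 1, so A = 78.
Conserve atomic number: 2 + 33 = Z + 0, so Z = 35.
Z = 35 is bromine, so the species is Br-78.

Br-78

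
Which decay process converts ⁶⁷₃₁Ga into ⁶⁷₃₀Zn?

ΔA = 67 − 67 = 0; ΔZ = 30 − 31 = -1.
A is unchanged and Z drops by 1 — a proton has become a neutron (β⁺ emission or electron capture).

beta-plus decay or electron capture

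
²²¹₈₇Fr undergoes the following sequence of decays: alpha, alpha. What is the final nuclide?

Bi-213

Start: (A, Z) = (221, 87).
After α: (217, 85).
After α: (213, 83).
Z = 83 is bismuth.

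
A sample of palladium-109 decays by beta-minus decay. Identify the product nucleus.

Ag-109

Beta-minus decay: mass number changes by +0, atomic number by +1.
A: 109 = 109; Z: 46 + 1 = 47.
Z = 47 is silver, so the daughter is silver-109.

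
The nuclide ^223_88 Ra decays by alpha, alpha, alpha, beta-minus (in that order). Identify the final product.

Start: (A, Z) = (223, 88).
After α: (219, 86).
After α: (215, 84).
After α: (211, 82).
After β⁻: (211, 83).
Z = 83 is bismuth.

Bi-211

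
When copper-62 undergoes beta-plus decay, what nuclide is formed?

Beta-plus decay: mass number changes by +0, atomic number by -1.
A: 62 = 62; Z: 29 − 1 = 28.
Z = 28 is nickel, so the daughter is nickel-62.

Ni-62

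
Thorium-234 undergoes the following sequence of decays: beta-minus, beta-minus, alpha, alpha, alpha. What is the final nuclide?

Start: (A, Z) = (234, 90).
After β⁻: (234, 91).
After β⁻: (234, 92).
After α: (230, 90).
After α: (226, 88).
After α: (222, 86).
Z = 86 is radon.

Rn-222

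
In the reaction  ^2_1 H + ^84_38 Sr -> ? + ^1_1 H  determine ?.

Conserve mass number: 2 + 84 = A + 1, so A = 85.
Conserve atomic number: 1 + 38 = Z + 1, so Z = 38.
Z = 38 is strontium, so the species is ^85_38 Sr.

Sr-85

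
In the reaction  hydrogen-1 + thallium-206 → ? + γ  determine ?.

Pb-207

Conserve mass number: 1 + 206 = A + 0, so A = 207.
Conserve atomic number: 1 + 81 = Z + 0, so Z = 82.
Z = 82 is lead, so the species is lead-207.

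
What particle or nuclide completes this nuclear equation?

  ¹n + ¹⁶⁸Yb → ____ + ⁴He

Er-165

Conserve mass number: 1 + 168 = A + 4, so A = 165.
Conserve atomic number: 0 + 70 = Z + 2, so Z = 68.
Z = 68 is erbium, so the species is ¹⁶⁵Er.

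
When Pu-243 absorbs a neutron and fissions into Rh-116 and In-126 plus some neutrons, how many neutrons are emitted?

Conserve mass number: 244 = 116 + 126 + k, so k = 244 − 242 = 2.
Check atomic number: 94 = 45 + 49 + 0 = 94. ✓

2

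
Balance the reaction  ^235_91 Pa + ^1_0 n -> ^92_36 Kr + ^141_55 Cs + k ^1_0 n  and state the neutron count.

Conserve mass number: 236 = 92 + 141 + k, so k = 236 − 233 = 3.
Check atomic number: 91 = 36 + 55 + 0 = 91. ✓

3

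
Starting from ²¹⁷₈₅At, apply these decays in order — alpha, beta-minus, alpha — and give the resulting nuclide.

Start: (A, Z) = (217, 85).
After α: (213, 83).
After β⁻: (213, 84).
After α: (209, 82).
Z = 82 is lead.

Pb-209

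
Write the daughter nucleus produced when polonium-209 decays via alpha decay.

Alpha decay: mass number changes by -4, atomic number by -2.
A: 209 − 4 = 205; Z: 84 − 2 = 82.
Z = 82 is lead, so the daughter is lead-205.

Pb-205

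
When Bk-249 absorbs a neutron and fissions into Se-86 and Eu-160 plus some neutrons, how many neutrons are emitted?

4

Conserve mass number: 250 = 86 + 160 + k, so k = 250 − 246 = 4.
Check atomic number: 97 = 34 + 63 + 0 = 97. ✓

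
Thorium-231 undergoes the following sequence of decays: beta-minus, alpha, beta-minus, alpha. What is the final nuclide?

Start: (A, Z) = (231, 90).
After β⁻: (231, 91).
After α: (227, 89).
After β⁻: (227, 90).
After α: (223, 88).
Z = 88 is radium.

Ra-223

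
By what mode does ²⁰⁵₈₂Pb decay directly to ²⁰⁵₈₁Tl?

ΔA = 205 − 205 = 0; ΔZ = 81 − 82 = -1.
A is unchanged and Z drops by 1 — a proton has become a neutron (β⁺ emission or electron capture).

beta-plus decay or electron capture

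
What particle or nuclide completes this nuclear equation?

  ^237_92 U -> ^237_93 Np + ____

beta-minus particle

Conserve mass number: 237 = 237 + A, so A = 0.
Conserve atomic number: 92 = 93 + Z, so Z = -1.
A = 0 and Z = -1 is ^0_-1 e — a beta-minus particle.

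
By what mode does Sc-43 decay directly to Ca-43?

beta-plus decay or electron capture

ΔA = 43 − 43 = 0; ΔZ = 20 − 21 = -1.
A is unchanged and Z drops by 1 — a proton has become a neutron (β⁺ emission or electron capture).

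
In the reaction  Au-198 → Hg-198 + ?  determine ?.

Conserve mass number: 198 = 198 + A, so A = 0.
Conserve atomic number: 79 = 80 + Z, so Z = -1.
A = 0 and Z = -1 is e⁻ — a beta-minus particle.

beta-minus particle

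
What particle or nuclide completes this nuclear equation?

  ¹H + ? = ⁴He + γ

Conserve mass number: 1 + A = 4 + 0, so A = 3.
Conserve atomic number: 1 + Z = 2 + 0, so Z = 1.
A = 3 and Z = 1 is ³H — a triton.

triton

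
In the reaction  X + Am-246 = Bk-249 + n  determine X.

alpha particle

Conserve mass number: A + 246 = 249 + 1, so A = 4.
Conserve atomic number: Z + 95 = 97 + 0, so Z = 2.
A = 4 and Z = 2 is He-4 — an alpha particle.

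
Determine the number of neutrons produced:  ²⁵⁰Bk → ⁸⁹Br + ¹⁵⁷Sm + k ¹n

Conserve mass number: 250 = 89 + 157 + k, so k = 250 − 246 = 4.
Check atomic number: 97 = 35 + 62 + 0 = 97. ✓

4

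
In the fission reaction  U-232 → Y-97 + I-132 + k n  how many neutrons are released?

Conserve mass number: 232 = 97 + 132 + k, so k = 232 − 229 = 3.
Check atomic number: 92 = 39 + 53 + 0 = 92. ✓

3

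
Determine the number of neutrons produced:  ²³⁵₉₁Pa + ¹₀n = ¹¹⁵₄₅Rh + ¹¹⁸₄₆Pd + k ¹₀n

Conserve mass number: 236 = 115 + 118 + k, so k = 236 − 233 = 3.
Check atomic number: 91 = 45 + 46 + 0 = 91. ✓

3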